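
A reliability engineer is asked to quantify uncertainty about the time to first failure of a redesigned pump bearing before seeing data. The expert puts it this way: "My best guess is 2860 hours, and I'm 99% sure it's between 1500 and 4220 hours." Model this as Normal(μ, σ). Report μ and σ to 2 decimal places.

μ = 2860.00, σ = 527.99

A symmetric 99% interval runs μ ± z·σ with z = 2.576.
Half-width = 1360, so σ = 1360/2.576 = 527.99.
μ is the stated best guess, 2860.00.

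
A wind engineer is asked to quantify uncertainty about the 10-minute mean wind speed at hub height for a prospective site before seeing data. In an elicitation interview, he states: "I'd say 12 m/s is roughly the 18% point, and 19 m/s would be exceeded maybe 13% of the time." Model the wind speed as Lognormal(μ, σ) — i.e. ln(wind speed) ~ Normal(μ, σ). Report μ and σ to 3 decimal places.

If T ~ Lognormal(μ,σ) then ln T ~ Normal(μ,σ), so the p-quantile of ln T is μ + z_p·σ.
ln(12) = 2.485 and ln(19) = 2.944; z_{0.18} = -0.9154, z_{0.87} = 1.126.
σ = (2.944 − 2.485)/(1.126 − (-0.9154)) = 0.225.
μ = 2.485 − (-0.9154)·0.225 = 2.691.

μ ≈ 2.691, σ ≈ 0.225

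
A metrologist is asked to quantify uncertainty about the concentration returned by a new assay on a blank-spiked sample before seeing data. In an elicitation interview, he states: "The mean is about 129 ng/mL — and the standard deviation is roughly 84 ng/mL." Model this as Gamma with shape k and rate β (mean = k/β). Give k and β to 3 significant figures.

k ≈ 2.36, β ≈ 0.0183

For Gamma(k, rate β): mean = k/β, variance = k/β², so CV = 1/√k.
CV = SD/mean = 84/129 = 0.6512, hence k = 1/CV² = 2.36.
Then β = k/mean = 2.36/129 = 0.0183.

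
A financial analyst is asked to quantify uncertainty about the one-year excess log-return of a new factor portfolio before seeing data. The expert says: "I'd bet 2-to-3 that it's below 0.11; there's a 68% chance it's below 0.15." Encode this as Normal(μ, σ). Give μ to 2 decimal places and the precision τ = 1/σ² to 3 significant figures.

μ = 0.12, τ = 325

The p-quantile of Normal(μ,σ) is μ + z_p·σ, with z_{0.4} = -0.2533 and z_{0.68} = 0.4677.
Eliminate σ: μ = (z₂·x₁ − z₁·x₂)/(z₂ − z₁) = (0.4677·0.11 − (-0.2533)·0.15)/0.721 = 0.12.
Then σ = (x₂ − x₁)/(z₂ − z₁) = (0.15 − 0.11)/0.721 = 0.06.
Precision τ = 1/σ² = 1/0.05547² = 325.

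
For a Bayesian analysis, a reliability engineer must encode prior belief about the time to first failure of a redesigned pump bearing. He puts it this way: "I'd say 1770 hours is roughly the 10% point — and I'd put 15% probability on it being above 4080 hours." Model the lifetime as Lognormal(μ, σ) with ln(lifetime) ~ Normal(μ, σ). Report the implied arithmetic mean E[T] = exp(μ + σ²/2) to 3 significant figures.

If T ~ Lognormal(μ,σ) then ln T ~ Normal(μ,σ), so the p-quantile of ln T is μ + z_p·σ.
ln(1770) = 7.479 and ln(4080) = 8.314; z_{0.1} = -1.282, z_{0.85} = 1.036.
σ = (8.314 − 7.479)/(1.036 − (-1.282)) = 0.360.
μ = 7.479 − (-1.282)·0.360 = 7.940.
E[T] = exp(μ + σ²/2) = exp(7.940 + 0.0649) = 3000 hours.

E[T] ≈ 3000 hours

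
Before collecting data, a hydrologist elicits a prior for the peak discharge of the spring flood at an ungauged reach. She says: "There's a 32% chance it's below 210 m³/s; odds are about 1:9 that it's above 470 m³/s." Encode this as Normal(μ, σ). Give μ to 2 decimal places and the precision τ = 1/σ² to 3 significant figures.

μ = 279.52, τ = 4.53e-05

For Normal(μ,σ), the p-quantile is μ + z_p·σ. Here z_{0.32} = -0.4677, z_{0.9} = 1.282.
So 210 = μ − 0.4677σ and 470 = μ + 1.282σ.
Subtracting: σ = (470 − 210)/(1.282 − (-0.4677)) = 148.64.
Then μ = 210 − (-0.4677)·148.64 = 279.52.
Precision τ = 1/σ² = 1/148.6² = 4.53e-05.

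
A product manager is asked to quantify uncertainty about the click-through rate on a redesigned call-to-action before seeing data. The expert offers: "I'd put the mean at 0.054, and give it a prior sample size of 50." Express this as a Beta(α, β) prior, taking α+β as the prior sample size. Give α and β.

Under the effective-sample-size interpretation, Beta(α, β) has prior mean α/(α+β) and prior sample size α+β.
So α+β = 50 and α/(α+β) = 0.054, giving α = 0.054·50 = 2.7 and β = 50 − 2.7 = 47.3.

α = 2.7, β = 47.3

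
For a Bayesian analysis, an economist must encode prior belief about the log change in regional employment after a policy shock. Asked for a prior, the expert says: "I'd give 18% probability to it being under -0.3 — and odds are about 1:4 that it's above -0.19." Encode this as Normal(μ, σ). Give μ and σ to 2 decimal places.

The p-quantile of Normal(μ,σ) is μ + z_p·σ, with z_{0.18} = -0.9154 and z_{0.8} = 0.8416.
Eliminate σ: μ = (z₂·x₁ − z₁·x₂)/(z₂ − z₁) = (0.8416·-0.3 − (-0.9154)·-0.19)/1.757 = -0.24.
Then σ = (x₂ − x₁)/(z₂ − z₁) = (-0.19 − -0.3)/1.757 = 0.06.

μ = -0.24, σ = 0.06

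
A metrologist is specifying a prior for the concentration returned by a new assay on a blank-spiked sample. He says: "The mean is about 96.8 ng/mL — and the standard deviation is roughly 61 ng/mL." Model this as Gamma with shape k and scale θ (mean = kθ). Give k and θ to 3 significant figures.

For Gamma(k, scale θ): mean = kθ, variance = kθ², so CV = 1/√k.
CV = SD/mean = 61/96.8 = 0.6302, hence k = 1/CV² = 2.52.
Then θ = mean/k = 96.8/2.52 = 38.4.

k ≈ 2.52, θ ≈ 38.4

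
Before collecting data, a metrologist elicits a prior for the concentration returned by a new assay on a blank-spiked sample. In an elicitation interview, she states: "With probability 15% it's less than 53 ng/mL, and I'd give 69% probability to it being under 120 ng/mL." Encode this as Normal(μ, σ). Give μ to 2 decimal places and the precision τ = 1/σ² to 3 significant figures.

The p-quantile of Normal(μ,σ) is μ + z_p·σ, with z_{0.15} = -1.036 and z_{0.69} = 0.4959.
Eliminate σ: μ = (z₂·x₁ − z₁·x₂)/(z₂ − z₁) = (0.4959·53 − (-1.036)·120)/1.532 = 98.32.
Then σ = (x₂ − x₁)/(z₂ − z₁) = (120 − 53)/1.532 = 43.73.
Precision τ = 1/σ² = 1/43.73² = 0.000523.

μ = 98.32, τ = 0.000523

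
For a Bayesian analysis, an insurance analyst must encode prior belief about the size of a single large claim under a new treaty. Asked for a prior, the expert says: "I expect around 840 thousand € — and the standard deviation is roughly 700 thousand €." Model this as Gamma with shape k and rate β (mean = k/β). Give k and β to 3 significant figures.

k ≈ 1.44, β ≈ 0.00171

For Gamma(k, rate β): mean = k/β, variance = k/β², so CV = 1/√k.
CV = SD/mean = 700/840 = 0.8333, hence k = 1/CV² = 1.44.
Then β = k/mean = 1.44/840 = 0.00171.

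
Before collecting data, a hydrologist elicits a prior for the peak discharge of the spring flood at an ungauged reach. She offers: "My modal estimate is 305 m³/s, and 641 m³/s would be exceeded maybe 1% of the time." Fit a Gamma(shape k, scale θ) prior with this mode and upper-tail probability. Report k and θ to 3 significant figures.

k ≈ 9.82, θ ≈ 34.6

Gamma(k,θ) with k>1 has mode (k−1)θ, so θ = 305/(k−1).
Need P(X < 641) = 0.99 with θ tied to k this way. Start at k = 2, θ = 305: P(X<641) ≈ 0.621.
Too low — raise k to concentrate. Iterating converges to k ≈ 9.82.
Then θ = 305/(9.82−1) ≈ 34.6.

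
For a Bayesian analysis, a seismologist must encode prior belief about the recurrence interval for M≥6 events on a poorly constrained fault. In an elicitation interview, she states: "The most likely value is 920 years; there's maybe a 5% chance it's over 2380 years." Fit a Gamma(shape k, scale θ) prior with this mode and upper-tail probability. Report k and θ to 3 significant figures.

k ≈ 3.99, θ ≈ 307

Gamma(k,θ) with k>1 has mode (k−1)θ, so θ = 920/(k−1).
Need P(X < 2380) = 0.95 with θ tied to k this way. Start at k = 2, θ = 920: P(X<2380) ≈ 0.730.
Too low — raise k to concentrate. Iterating converges to k ≈ 3.99.
Then θ = 920/(3.99−1) ≈ 307.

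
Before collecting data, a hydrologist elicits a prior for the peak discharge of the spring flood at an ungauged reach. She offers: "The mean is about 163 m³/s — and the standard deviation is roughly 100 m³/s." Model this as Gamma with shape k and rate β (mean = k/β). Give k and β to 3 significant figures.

k ≈ 2.66, β ≈ 0.0163

For Gamma(k, rate β): mean = k/β, variance = k/β², so CV = 1/√k.
CV = SD/mean = 100/163 = 0.6135, hence k = 1/CV² = 2.66.
Then β = k/mean = 2.66/163 = 0.0163.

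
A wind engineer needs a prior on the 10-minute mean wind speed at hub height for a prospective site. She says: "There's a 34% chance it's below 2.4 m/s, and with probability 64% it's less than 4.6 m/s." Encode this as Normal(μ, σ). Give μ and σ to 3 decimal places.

The p-quantile of Normal(μ,σ) is μ + z_p·σ, with z_{0.34} = -0.4125 and z_{0.64} = 0.3585.
Eliminate σ: μ = (z₂·x₁ − z₁·x₂)/(z₂ − z₁) = (0.3585·2.4 − (-0.4125)·4.6)/0.7709 = 3.577.
Then σ = (x₂ − x₁)/(z₂ − z₁) = (4.6 − 2.4)/0.7709 = 2.854.

μ = 3.577, σ = 2.854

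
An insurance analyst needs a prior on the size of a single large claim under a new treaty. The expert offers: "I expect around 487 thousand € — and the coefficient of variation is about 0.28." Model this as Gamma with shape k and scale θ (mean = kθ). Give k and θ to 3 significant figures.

k ≈ 12.8, θ ≈ 38.2

For Gamma(k, scale θ): mean = kθ, variance = kθ², so CV = 1/√k.
CV = 0.28, hence k = 1/CV² = 12.8.
Then θ = mean/k = 487/12.8 = 38.2.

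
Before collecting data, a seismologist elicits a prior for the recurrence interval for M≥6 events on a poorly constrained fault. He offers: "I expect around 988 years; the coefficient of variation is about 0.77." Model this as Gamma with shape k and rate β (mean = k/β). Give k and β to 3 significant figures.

For Gamma(k, rate β): mean = k/β, variance = k/β², so CV = 1/√k.
CV = 0.77, hence k = 1/CV² = 1.69.
Then β = k/mean = 1.69/988 = 0.00171.

k ≈ 1.69, β ≈ 0.00171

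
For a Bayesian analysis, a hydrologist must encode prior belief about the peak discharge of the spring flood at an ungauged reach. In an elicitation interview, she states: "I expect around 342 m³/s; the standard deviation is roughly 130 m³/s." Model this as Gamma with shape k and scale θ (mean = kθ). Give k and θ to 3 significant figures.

For Gamma(k, scale θ): mean = kθ, variance = kθ², so CV = 1/√k.
CV = SD/mean = 130/342 = 0.3801, hence k = 1/CV² = 6.92.
Then θ = mean/k = 342/6.92 = 49.4.

k ≈ 6.92, θ ≈ 49.4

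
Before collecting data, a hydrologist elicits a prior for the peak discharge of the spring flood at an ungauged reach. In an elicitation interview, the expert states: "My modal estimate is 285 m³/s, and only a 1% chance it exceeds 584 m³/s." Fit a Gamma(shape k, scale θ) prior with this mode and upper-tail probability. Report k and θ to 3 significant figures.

k ≈ 10.5, θ ≈ 30

Gamma(k,θ) with k>1 has mode (k−1)θ, so θ = 285/(k−1).
Need P(X < 584) = 0.99 with θ tied to k this way. Start at k = 2, θ = 285: P(X<584) ≈ 0.607.
Too low — raise k to concentrate. Iterating converges to k ≈ 10.5.
Then θ = 285/(10.5−1) ≈ 30.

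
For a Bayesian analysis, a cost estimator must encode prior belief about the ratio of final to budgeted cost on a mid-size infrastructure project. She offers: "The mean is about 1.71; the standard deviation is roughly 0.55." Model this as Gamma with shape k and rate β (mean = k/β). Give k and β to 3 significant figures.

For Gamma(k, rate β): mean = k/β, variance = k/β², so CV = 1/√k.
CV = SD/mean = 0.55/1.71 = 0.3216, hence k = 1/CV² = 9.67.
Then β = k/mean = 9.67/1.71 = 5.65.

k ≈ 9.67, β ≈ 5.65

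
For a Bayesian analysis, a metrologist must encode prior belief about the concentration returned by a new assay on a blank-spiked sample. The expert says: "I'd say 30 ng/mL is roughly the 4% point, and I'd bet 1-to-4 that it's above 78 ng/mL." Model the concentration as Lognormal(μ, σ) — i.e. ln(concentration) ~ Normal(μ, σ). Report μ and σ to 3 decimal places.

If T ~ Lognormal(μ,σ) then ln T ~ Normal(μ,σ), so the p-quantile of ln T is μ + z_p·σ.
ln(30) = 3.401 and ln(78) = 4.357; z_{0.04} = -1.751, z_{0.8} = 0.8416.
σ = (4.357 − 3.401)/(0.8416 − (-1.751)) = 0.369.
μ = 3.401 − (-1.751)·0.369 = 4.046.

μ ≈ 4.046, σ ≈ 0.369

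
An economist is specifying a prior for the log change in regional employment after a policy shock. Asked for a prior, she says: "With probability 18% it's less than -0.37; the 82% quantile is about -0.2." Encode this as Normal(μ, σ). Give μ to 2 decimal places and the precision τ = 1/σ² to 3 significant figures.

The p-quantile of Normal(μ,σ) is μ + z_p·σ, with z_{0.18} = -0.9154 and z_{0.82} = 0.9154.
Eliminate σ: μ = (z₂·x₁ − z₁·x₂)/(z₂ − z₁) = (0.9154·-0.37 − (-0.9154)·-0.2)/1.831 = -0.28.
Then σ = (x₂ − x₁)/(z₂ − z₁) = (-0.2 − -0.37)/1.831 = 0.09.
Precision τ = 1/σ² = 1/0.09286² = 116.

μ = -0.28, τ = 116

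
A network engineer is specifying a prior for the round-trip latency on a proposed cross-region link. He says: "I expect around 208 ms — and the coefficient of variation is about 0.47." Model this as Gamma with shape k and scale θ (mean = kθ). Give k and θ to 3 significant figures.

For Gamma(k, scale θ): mean = kθ, variance = kθ², so CV = 1/√k.
CV = 0.47, hence k = 1/CV² = 4.53.
Then θ = mean/k = 208/4.53 = 45.9.

k ≈ 4.53, θ ≈ 45.9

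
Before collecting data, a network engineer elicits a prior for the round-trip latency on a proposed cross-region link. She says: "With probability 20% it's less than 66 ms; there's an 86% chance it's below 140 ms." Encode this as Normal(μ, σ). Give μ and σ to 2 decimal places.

μ = 98.40, σ = 38.50

For Normal(μ,σ), the p-quantile is μ + z_p·σ. Here z_{0.2} = -0.8416, z_{0.86} = 1.08.
So 66 = μ − 0.8416σ and 140 = μ + 1.08σ.
Subtracting: σ = (140 − 66)/(1.08 − (-0.8416)) = 38.50.
Then μ = 66 − (-0.8416)·38.50 = 98.40.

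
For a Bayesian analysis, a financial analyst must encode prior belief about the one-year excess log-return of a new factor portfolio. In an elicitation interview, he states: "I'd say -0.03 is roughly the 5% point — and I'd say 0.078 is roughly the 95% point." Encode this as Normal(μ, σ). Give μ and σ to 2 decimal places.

For Normal(μ,σ), the p-quantile is μ + z_p·σ. Here z_{0.05} = -1.645, z_{0.95} = 1.645.
So -0.03 = μ − 1.645σ and 0.078 = μ + 1.645σ.
Subtracting: σ = (0.078 − -0.03)/(1.645 − (-1.645)) = 0.03.
Then μ = -0.03 − (-1.645)·0.03 = 0.02.

μ = 0.02, σ = 0.03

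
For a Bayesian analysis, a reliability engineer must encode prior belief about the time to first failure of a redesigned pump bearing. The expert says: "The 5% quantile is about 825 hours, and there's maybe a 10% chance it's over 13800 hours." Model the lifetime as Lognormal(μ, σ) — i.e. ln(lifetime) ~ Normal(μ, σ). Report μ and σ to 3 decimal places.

If T ~ Lognormal(μ,σ) then ln T ~ Normal(μ,σ), so the p-quantile of ln T is μ + z_p·σ.
ln(825) = 6.715 and ln(13800) = 9.532; z_{0.05} = -1.645, z_{0.9} = 1.282.
σ = (9.532 − 6.715)/(1.282 − (-1.645)) = 0.963.
μ = 6.715 − (-1.645)·0.963 = 8.299.

μ ≈ 8.299, σ ≈ 0.963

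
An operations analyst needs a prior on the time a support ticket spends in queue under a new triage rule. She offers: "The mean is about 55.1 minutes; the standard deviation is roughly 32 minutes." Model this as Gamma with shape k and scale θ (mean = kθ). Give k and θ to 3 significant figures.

For Gamma(k, scale θ): mean = kθ, variance = kθ², so CV = 1/√k.
CV = SD/mean = 32/55.1 = 0.5808, hence k = 1/CV² = 2.96.
Then θ = mean/k = 55.1/2.96 = 18.6.

k ≈ 2.96, θ ≈ 18.6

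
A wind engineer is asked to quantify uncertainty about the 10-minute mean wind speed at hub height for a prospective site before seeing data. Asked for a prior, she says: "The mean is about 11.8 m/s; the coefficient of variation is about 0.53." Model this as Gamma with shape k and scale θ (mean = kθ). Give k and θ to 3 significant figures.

For Gamma(k, scale θ): mean = kθ, variance = kθ², so CV = 1/√k.
CV = 0.53, hence k = 1/CV² = 3.56.
Then θ = mean/k = 11.8/3.56 = 3.31.

k ≈ 3.56, θ ≈ 3.31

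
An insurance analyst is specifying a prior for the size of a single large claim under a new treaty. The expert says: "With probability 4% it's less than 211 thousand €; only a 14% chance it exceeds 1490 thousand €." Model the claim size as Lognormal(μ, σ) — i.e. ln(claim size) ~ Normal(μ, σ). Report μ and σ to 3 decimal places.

μ ≈ 6.561, σ ≈ 0.690

If T ~ Lognormal(μ,σ) then ln T ~ Normal(μ,σ), so the p-quantile of ln T is μ + z_p·σ.
ln(211) = 5.352 and ln(1490) = 7.307; z_{0.04} = -1.751, z_{0.86} = 1.08.
σ = (7.307 − 5.352)/(1.08 − (-1.751)) = 0.690.
μ = 5.352 − (-1.751)·0.690 = 6.561.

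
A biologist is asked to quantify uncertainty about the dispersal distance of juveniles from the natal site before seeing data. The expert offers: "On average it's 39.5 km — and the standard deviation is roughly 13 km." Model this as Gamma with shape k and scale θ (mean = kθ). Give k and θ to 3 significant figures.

For Gamma(k, scale θ): mean = kθ, variance = kθ², so CV = 1/√k.
CV = SD/mean = 13/39.5 = 0.3291, hence k = 1/CV² = 9.23.
Then θ = mean/k = 39.5/9.23 = 4.28.

k ≈ 9.23, θ ≈ 4.28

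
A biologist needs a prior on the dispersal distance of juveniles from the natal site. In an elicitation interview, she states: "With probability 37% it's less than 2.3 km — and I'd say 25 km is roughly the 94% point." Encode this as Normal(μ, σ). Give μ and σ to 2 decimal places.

The p-quantile of Normal(μ,σ) is μ + z_p·σ, with z_{0.37} = -0.3319 and z_{0.94} = 1.555.
Eliminate σ: μ = (z₂·x₁ − z₁·x₂)/(z₂ − z₁) = (1.555·2.3 − (-0.3319)·25)/1.887 = 6.29.
Then σ = (x₂ − x₁)/(z₂ − z₁) = (25 − 2.3)/1.887 = 12.03.

μ = 6.29, σ = 12.03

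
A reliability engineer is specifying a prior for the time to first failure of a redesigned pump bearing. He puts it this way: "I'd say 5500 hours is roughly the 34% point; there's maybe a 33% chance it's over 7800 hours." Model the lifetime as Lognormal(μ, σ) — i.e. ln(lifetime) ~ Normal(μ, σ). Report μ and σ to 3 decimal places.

If T ~ Lognormal(μ,σ) then ln T ~ Normal(μ,σ), so the p-quantile of ln T is μ + z_p·σ.
ln(5500) = 8.613 and ln(7800) = 8.962; z_{0.34} = -0.4125, z_{0.67} = 0.4399.
σ = (8.962 − 8.613)/(0.4399 − (-0.4125)) = 0.410.
μ = 8.613 − (-0.4125)·0.410 = 8.782.

μ ≈ 8.782, σ ≈ 0.410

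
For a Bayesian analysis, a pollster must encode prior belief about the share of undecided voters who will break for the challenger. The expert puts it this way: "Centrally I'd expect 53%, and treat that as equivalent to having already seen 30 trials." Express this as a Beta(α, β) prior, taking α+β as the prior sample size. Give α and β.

Under the effective-sample-size interpretation, Beta(α, β) has prior mean α/(α+β) and prior sample size α+β.
So α+β = 30 and α/(α+β) = 0.53, giving α = 0.53·30 = 15.9 and β = 30 − 15.9 = 14.1.

α = 15.9, β = 14.1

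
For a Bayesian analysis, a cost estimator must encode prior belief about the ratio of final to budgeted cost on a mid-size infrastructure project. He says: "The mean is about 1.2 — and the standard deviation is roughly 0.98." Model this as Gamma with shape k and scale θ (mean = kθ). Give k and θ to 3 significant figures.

k ≈ 1.5, θ ≈ 0.8

For Gamma(k, scale θ): mean = kθ, variance = kθ², so CV = 1/√k.
CV = SD/mean = 0.98/1.2 = 0.8167, hence k = 1/CV² = 1.5.
Then θ = mean/k = 1.2/1.5 = 0.8.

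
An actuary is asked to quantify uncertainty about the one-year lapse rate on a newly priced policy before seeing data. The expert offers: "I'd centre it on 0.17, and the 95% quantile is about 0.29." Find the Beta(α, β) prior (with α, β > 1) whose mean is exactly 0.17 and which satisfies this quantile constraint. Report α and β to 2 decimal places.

α ≈ 5.30, β ≈ 25.89

With mean 0.17 fixed, write α = 0.17s, β = 0.83s where s = α+β.
Need P(θ < 0.29) = 0.95 under Beta(0.17s, 0.83s). Normal approximation: (q−m)/√(m(1−m)/s) ≈ z_{0.95} = 1.64, so s ≈ 0.17·0.83·(1.64)²/(0.29−0.17)² = 26.5.
At s = 26.5: P(θ<0.29) ≈ 0.937. Adjusting to match 0.95 gives s ≈ 31.19.
So α = 0.17·31.19 ≈ 5.30, β = 0.83·31.19 ≈ 25.89.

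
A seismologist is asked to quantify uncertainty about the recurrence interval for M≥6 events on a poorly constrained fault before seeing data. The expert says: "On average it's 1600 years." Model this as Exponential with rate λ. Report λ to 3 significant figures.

Exponential mean = 1/λ, so λ = 1/1600.0 = 0.000625.

λ ≈ 0.000625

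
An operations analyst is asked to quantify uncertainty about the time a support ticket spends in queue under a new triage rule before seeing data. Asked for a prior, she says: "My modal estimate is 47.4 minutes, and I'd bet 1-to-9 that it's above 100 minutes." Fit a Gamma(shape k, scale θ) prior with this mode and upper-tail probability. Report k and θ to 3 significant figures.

k ≈ 4.45, θ ≈ 13.8

Gamma(k,θ) with k>1 has mode (k−1)θ, so θ = 47.4/(k−1).
Need P(X < 100) = 0.9 with θ tied to k this way. Start at k = 2, θ = 47.4: P(X<100) ≈ 0.623.
Too low — raise k to concentrate. Iterating converges to k ≈ 4.45.
Then θ = 47.4/(4.45−1) ≈ 13.8.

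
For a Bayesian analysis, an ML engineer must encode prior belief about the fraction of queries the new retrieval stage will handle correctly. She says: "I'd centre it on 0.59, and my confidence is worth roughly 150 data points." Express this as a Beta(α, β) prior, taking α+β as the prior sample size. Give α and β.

Under the effective-sample-size interpretation, Beta(α, β) has prior mean α/(α+β) and prior sample size α+β.
So α+β = 150 and α/(α+β) = 0.59, giving α = 0.59·150 = 88.5 and β = 150 − 88.5 = 61.5.

α = 88.5, β = 61.5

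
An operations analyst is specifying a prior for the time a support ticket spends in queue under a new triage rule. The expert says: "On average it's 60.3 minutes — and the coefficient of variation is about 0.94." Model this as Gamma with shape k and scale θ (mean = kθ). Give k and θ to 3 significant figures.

For Gamma(k, scale θ): mean = kθ, variance = kθ², so CV = 1/√k.
CV = 0.94, hence k = 1/CV² = 1.13.
Then θ = mean/k = 60.3/1.13 = 53.3.

k ≈ 1.13, θ ≈ 53.3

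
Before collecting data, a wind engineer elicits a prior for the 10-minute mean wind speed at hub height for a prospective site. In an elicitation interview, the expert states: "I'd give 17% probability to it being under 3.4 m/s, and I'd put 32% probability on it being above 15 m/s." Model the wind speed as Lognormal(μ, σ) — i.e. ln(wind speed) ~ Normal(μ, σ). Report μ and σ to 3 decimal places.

If T ~ Lognormal(μ,σ) then ln T ~ Normal(μ,σ), so the p-quantile of ln T is μ + z_p·σ.
ln(3.4) = 1.224 and ln(15) = 2.708; z_{0.17} = -0.9542, z_{0.68} = 0.4677.
σ = (2.708 − 1.224)/(0.4677 − (-0.9542)) = 1.044.
μ = 1.224 − (-0.9542)·1.044 = 2.220.

μ ≈ 2.220, σ ≈ 1.044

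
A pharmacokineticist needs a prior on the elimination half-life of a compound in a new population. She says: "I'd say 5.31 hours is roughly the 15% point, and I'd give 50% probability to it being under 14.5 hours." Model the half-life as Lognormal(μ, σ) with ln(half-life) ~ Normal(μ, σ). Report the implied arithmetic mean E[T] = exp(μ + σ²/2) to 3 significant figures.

E[T] ≈ 23.2 hours

If T ~ Lognormal(μ,σ) then ln T ~ Normal(μ,σ), so the p-quantile of ln T is μ + z_p·σ.
ln(5.31) = 1.67 and ln(14.5) = 2.674; z_{0.15} = -1.036, z_{0.5} = 0.
σ = (2.674 − 1.67)/(0 − (-1.036)) = 0.969.
μ = 1.67 − (-1.036)·0.969 = 2.674.
E[T] = exp(μ + σ²/2) = exp(2.674 + 0.4697) = 23.2 hours.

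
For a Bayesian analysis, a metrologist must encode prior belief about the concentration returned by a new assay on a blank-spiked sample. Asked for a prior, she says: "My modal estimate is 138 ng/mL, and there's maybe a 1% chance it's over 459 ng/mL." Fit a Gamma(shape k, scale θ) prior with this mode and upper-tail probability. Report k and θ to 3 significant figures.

Gamma(k,θ) with k>1 has mode (k−1)θ, so θ = 138/(k−1).
Need P(X < 459) = 0.99 with θ tied to k this way. Start at k = 2, θ = 138: P(X<459) ≈ 0.845.
Too low — raise k to concentrate. Iterating converges to k ≈ 4.04.
Then θ = 138/(4.04−1) ≈ 45.4.

k ≈ 4.04, θ ≈ 45.4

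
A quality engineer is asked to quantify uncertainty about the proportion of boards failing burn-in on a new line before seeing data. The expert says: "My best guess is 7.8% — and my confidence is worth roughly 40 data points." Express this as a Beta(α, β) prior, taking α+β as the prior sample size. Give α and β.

α = 3.12, β = 36.88

Under the effective-sample-size interpretation, Beta(α, β) has prior mean α/(α+β) and prior sample size α+β.
So α+β = 40 and α/(α+β) = 0.078, giving α = 0.078·40 = 3.12 and β = 40 − 3.12 = 36.88.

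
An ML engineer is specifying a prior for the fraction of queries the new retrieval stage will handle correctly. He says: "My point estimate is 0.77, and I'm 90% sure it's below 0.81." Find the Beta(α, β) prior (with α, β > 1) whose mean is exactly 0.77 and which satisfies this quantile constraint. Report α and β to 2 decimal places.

α ≈ 134.80, β ≈ 40.27

With mean 0.77 fixed, write α = 0.77s, β = 0.23s where s = α+β.
Need P(θ < 0.81) = 0.9 under Beta(0.77s, 0.23s). Normal approximation: (q−m)/√(m(1−m)/s) ≈ z_{0.9} = 1.28, so s ≈ 0.77·0.23·(1.28)²/(0.81−0.77)² = 181.8.
At s = 181.8: P(θ<0.81) ≈ 0.904. Adjusting to match 0.9 gives s ≈ 175.07.
So α = 0.77·175.07 ≈ 134.80, β = 0.23·175.07 ≈ 40.27.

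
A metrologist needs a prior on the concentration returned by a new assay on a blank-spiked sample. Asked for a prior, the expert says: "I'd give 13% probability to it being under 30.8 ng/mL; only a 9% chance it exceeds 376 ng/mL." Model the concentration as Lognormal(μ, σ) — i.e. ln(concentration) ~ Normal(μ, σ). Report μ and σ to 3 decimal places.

If T ~ Lognormal(μ,σ) then ln T ~ Normal(μ,σ), so the p-quantile of ln T is μ + z_p·σ.
ln(30.8) = 3.428 and ln(376) = 5.93; z_{0.13} = -1.126, z_{0.91} = 1.341.
σ = (5.93 − 3.428)/(1.341 − (-1.126)) = 1.014.
μ = 3.428 − (-1.126)·1.014 = 4.570.

μ ≈ 4.570, σ ≈ 1.014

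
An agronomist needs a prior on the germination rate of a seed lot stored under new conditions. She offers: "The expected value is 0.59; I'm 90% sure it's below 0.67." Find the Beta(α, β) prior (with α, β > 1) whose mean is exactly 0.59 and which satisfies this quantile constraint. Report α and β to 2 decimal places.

α ≈ 35.82, β ≈ 24.89

With mean 0.59 fixed, write α = 0.59s, β = 0.41s where s = α+β.
Need P(θ < 0.67) = 0.9 under Beta(0.59s, 0.41s). Normal approximation: (q−m)/√(m(1−m)/s) ≈ z_{0.9} = 1.28, so s ≈ 0.59·0.41·(1.28)²/(0.67−0.59)² = 62.1.
At s = 62.1: P(θ<0.67) ≈ 0.903. Adjusting to match 0.9 gives s ≈ 60.71.
So α = 0.59·60.71 ≈ 35.82, β = 0.41·60.71 ≈ 24.89.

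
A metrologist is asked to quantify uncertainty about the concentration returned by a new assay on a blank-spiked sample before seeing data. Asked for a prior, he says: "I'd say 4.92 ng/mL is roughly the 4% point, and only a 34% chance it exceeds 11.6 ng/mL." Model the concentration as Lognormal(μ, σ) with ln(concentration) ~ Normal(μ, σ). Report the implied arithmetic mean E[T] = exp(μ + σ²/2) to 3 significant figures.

If T ~ Lognormal(μ,σ) then ln T ~ Normal(μ,σ), so the p-quantile of ln T is μ + z_p·σ.
ln(4.92) = 1.593 and ln(11.6) = 2.451; z_{0.04} = -1.751, z_{0.66} = 0.4125.
σ = (2.451 − 1.593)/(0.4125 − (-1.751)) = 0.397.
μ = 1.593 − (-1.751)·0.397 = 2.287.
E[T] = exp(μ + σ²/2) = exp(2.287 + 0.0786) = 10.7 ng/mL.

E[T] ≈ 10.7 ng/mL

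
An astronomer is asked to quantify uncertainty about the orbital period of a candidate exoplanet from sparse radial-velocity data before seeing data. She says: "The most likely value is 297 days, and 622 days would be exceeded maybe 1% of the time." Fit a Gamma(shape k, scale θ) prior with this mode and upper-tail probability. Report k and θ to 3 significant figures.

k ≈ 9.91, θ ≈ 33.3

Gamma(k,θ) with k>1 has mode (k−1)θ, so θ = 297/(k−1).
Need P(X < 622) = 0.99 with θ tied to k this way. Start at k = 2, θ = 297: P(X<622) ≈ 0.619.
Too low — raise k to concentrate. Iterating converges to k ≈ 9.91.
Then θ = 297/(9.91−1) ≈ 33.3.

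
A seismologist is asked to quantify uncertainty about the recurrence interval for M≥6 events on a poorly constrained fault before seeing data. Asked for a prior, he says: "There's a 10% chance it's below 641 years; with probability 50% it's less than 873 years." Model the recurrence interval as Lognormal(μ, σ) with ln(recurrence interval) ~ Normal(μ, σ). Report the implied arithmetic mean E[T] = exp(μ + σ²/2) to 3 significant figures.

E[T] ≈ 899 years

If T ~ Lognormal(μ,σ) then ln T ~ Normal(μ,σ), so the p-quantile of ln T is μ + z_p·σ.
ln(641) = 6.463 and ln(873) = 6.772; z_{0.1} = -1.282, z_{0.5} = 0.
σ = (6.772 − 6.463)/(0 − (-1.282)) = 0.241.
μ = 6.463 − (-1.282)·0.241 = 6.772.
E[T] = exp(μ + σ²/2) = exp(6.772 + 0.0291) = 899 years.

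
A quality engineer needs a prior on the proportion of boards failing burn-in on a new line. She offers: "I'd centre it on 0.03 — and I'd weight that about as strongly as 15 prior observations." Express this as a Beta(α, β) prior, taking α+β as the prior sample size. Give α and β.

α = 0.45, β = 14.55

Under the effective-sample-size interpretation, Beta(α, β) has prior mean α/(α+β) and prior sample size α+β.
So α+β = 15 and α/(α+β) = 0.03, giving α = 0.03·15 = 0.45 and β = 15 − 0.45 = 14.55.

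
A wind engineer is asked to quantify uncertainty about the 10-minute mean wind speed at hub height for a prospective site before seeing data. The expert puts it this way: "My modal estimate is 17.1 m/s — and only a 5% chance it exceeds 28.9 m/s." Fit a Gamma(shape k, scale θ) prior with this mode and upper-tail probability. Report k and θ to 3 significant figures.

Gamma(k,θ) with k>1 has mode (k−1)θ, so θ = 17.1/(k−1).
Need P(X < 28.9) = 0.95 with θ tied to k this way. Start at k = 2, θ = 17.1: P(X<28.9) ≈ 0.504.
Too low — raise k to concentrate. Iterating converges to k ≈ 11.1.
Then θ = 17.1/(11.1−1) ≈ 1.69.

k ≈ 11.1, θ ≈ 1.69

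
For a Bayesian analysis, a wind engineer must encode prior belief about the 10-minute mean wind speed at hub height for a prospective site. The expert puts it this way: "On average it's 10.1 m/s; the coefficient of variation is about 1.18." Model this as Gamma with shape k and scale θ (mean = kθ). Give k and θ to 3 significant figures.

For Gamma(k, scale θ): mean = kθ, variance = kθ², so CV = 1/√k.
CV = 1.18, hence k = 1/CV² = 0.718.
Then θ = mean/k = 10.1/0.718 = 14.1.

k ≈ 0.718, θ ≈ 14.1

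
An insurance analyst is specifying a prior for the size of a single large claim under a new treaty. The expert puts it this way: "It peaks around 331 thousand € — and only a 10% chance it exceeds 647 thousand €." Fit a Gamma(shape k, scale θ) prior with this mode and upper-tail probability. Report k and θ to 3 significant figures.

k ≈ 5.26, θ ≈ 77.6

Gamma(k,θ) with k>1 has mode (k−1)θ, so θ = 331/(k−1).
Need P(X < 647) = 0.9 with θ tied to k this way. Start at k = 2, θ = 331: P(X<647) ≈ 0.582.
Too low — raise k to concentrate. Iterating converges to k ≈ 5.26.
Then θ = 331/(5.26−1) ≈ 77.6.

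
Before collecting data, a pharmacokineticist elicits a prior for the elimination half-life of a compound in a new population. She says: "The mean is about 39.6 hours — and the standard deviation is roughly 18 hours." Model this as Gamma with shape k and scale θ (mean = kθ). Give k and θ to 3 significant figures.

k ≈ 4.84, θ ≈ 8.18

For Gamma(k, scale θ): mean = kθ, variance = kθ², so CV = 1/√k.
CV = SD/mean = 18/39.6 = 0.4545, hence k = 1/CV² = 4.84.
Then θ = mean/k = 39.6/4.84 = 8.18.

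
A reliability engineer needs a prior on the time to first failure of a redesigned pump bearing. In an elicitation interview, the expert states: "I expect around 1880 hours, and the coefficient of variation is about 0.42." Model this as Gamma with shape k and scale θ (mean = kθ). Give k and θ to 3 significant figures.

k ≈ 5.67, θ ≈ 332

For Gamma(k, scale θ): mean = kθ, variance = kθ², so CV = 1/√k.
CV = 0.42, hence k = 1/CV² = 5.67.
Then θ = mean/k = 1880/5.67 = 332.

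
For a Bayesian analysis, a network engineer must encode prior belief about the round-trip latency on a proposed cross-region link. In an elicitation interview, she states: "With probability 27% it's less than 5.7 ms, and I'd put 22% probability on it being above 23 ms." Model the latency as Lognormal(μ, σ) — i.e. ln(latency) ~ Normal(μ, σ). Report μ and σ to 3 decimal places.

μ ≈ 2.358, σ ≈ 1.007

If T ~ Lognormal(μ,σ) then ln T ~ Normal(μ,σ), so the p-quantile of ln T is μ + z_p·σ.
ln(5.7) = 1.74 and ln(23) = 3.135; z_{0.27} = -0.6128, z_{0.78} = 0.7722.
σ = (3.135 − 1.74)/(0.7722 − (-0.6128)) = 1.007.
μ = 1.74 − (-0.6128)·1.007 = 2.358.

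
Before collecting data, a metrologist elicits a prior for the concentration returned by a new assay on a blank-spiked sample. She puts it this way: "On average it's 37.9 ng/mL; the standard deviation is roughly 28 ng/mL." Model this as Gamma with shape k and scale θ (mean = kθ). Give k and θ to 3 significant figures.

For Gamma(k, scale θ): mean = kθ, variance = kθ², so CV = 1/√k.
CV = SD/mean = 28/37.9 = 0.7388, hence k = 1/CV² = 1.83.
Then θ = mean/k = 37.9/1.83 = 20.7.

k ≈ 1.83, θ ≈ 20.7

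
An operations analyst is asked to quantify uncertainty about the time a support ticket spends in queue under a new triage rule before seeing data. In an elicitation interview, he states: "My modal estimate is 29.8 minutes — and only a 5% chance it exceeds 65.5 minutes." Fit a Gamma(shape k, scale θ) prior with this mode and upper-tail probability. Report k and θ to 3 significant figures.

k ≈ 5.44, θ ≈ 6.72

Gamma(k,θ) with k>1 has mode (k−1)θ, so θ = 29.8/(k−1).
Need P(X < 65.5) = 0.95 with θ tied to k this way. Start at k = 2, θ = 29.8: P(X<65.5) ≈ 0.645.
Too low — raise k to concentrate. Iterating converges to k ≈ 5.44.
Then θ = 29.8/(5.44−1) ≈ 6.72.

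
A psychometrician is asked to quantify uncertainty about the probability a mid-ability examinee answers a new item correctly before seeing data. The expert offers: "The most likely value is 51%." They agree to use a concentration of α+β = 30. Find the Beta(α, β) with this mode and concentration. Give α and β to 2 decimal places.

α = 15.28, β = 14.72

For α,β > 1 the Beta mode is (α−1)/(α+β−2). With α+β = 30, the mode is (α−1)/28.
Set (α−1)/28 = 0.51 → α = 1 + 0.51·28 = 15.28.
β = 30 − α = 14.72.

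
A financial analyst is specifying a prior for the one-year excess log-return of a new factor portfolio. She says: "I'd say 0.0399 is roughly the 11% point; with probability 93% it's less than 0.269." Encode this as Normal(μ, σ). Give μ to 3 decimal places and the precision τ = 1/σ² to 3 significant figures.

For Normal(μ,σ), the p-quantile is μ + z_p·σ. Here z_{0.11} = -1.227, z_{0.93} = 1.476.
So 0.0399 = μ − 1.227σ and 0.269 = μ + 1.476σ.
Subtracting: σ = (0.269 − 0.0399)/(1.476 − (-1.227)) = 0.085.
Then μ = 0.0399 − (-1.227)·0.085 = 0.144.
Precision τ = 1/σ² = 1/0.08478² = 139.

μ = 0.144, τ = 139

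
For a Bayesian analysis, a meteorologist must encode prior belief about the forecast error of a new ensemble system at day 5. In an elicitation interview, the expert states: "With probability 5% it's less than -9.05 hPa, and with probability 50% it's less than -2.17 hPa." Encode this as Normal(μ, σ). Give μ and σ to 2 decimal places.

μ = -2.17, σ = 4.18

For Normal(μ,σ), the p-quantile is μ + z_p·σ. Here z_{0.05} = -1.645, z_{0.5} = 0.
So -9.05 = μ − 1.645σ and -2.17 = μ + 0σ.
Subtracting: σ = (-2.17 − -9.05)/(0 − (-1.645)) = 4.18.
Then μ = -9.05 − (-1.645)·4.18 = -2.17.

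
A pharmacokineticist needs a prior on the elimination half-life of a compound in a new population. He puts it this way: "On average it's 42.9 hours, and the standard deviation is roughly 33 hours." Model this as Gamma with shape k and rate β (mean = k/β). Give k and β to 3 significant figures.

k ≈ 1.69, β ≈ 0.0394

For Gamma(k, rate β): mean = k/β, variance = k/β², so CV = 1/√k.
CV = SD/mean = 33/42.9 = 0.7692, hence k = 1/CV² = 1.69.
Then β = k/mean = 1.69/42.9 = 0.0394.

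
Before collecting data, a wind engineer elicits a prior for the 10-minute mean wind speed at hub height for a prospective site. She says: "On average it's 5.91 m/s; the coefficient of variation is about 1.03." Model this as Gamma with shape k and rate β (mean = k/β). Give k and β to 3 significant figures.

For Gamma(k, rate β): mean = k/β, variance = k/β², so CV = 1/√k.
CV = 1.03, hence k = 1/CV² = 0.943.
Then β = k/mean = 0.943/5.91 = 0.159.

k ≈ 0.943, β ≈ 0.159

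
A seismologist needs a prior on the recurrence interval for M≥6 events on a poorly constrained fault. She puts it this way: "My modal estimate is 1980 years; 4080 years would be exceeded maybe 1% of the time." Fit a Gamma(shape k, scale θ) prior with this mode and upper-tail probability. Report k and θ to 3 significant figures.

k ≈ 10.3, θ ≈ 212

Gamma(k,θ) with k>1 has mode (k−1)θ, so θ = 1980/(k−1).
Need P(X < 4080) = 0.99 with θ tied to k this way. Start at k = 2, θ = 1980: P(X<4080) ≈ 0.610.
Too low — raise k to concentrate. Iterating converges to k ≈ 10.3.
Then θ = 1980/(10.3−1) ≈ 212.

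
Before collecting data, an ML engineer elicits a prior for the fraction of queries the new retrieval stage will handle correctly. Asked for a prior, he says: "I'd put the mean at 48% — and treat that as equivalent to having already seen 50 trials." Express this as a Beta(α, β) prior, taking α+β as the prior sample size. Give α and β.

Under the effective-sample-size interpretation, Beta(α, β) has prior mean α/(α+β) and prior sample size α+β.
So α+β = 50 and α/(α+β) = 0.48, giving α = 0.48·50 = 24 and β = 50 − 24 = 26.

α = 24, β = 26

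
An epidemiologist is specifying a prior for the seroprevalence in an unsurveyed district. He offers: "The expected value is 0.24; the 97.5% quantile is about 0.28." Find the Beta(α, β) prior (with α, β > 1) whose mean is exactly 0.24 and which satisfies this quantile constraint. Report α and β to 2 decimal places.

With mean 0.24 fixed, write α = 0.24s, β = 0.76s where s = α+β.
Need P(θ < 0.28) = 0.975 under Beta(0.24s, 0.76s). Normal approximation: (q−m)/√(m(1−m)/s) ≈ z_{0.975} = 1.96, so s ≈ 0.24·0.76·(1.96)²/(0.28−0.24)² = 437.9.
At s = 437.9: P(θ<0.28) ≈ 0.972. Adjusting to match 0.975 gives s ≈ 460.63.
So α = 0.24·460.63 ≈ 110.55, β = 0.76·460.63 ≈ 350.08.

α ≈ 110.55, β ≈ 350.08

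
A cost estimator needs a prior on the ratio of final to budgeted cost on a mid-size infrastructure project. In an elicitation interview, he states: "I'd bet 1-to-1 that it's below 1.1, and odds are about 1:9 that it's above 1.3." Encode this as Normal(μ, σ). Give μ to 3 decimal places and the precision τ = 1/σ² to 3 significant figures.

μ = 1.100, τ = 41.1

The p-quantile of Normal(μ,σ) is μ + z_p·σ, with z_{0.5} = 0 and z_{0.9} = 1.282.
Eliminate σ: μ = (z₂·x₁ − z₁·x₂)/(z₂ − z₁) = (1.282·1.1 − (0)·1.3)/1.282 = 1.100.
Then σ = (x₂ − x₁)/(z₂ − z₁) = (1.3 − 1.1)/1.282 = 0.156.
Precision τ = 1/σ² = 1/0.1561² = 41.1.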